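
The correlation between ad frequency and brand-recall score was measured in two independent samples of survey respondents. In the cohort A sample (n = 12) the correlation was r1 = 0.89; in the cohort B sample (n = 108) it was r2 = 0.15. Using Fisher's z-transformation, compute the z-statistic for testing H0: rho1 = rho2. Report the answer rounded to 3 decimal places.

3.659

Fisher z-transforms: z1 = atanh(0.89) = 1.421926, z2 = atanh(0.15) = 0.151140; difference d = 1.270786
Var(d) = 1/9 + 1/105 = 0.1111111 + 0.0095238 = 0.1206349
z = d/√Var(d) = 1.270786 / √0.1206349 = 1.270786 / 0.347325 = 3.659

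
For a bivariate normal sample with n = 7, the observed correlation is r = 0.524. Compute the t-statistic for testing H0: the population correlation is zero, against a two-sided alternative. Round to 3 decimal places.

1.376

t = r·√(n−2) / √(1−r²) with r = 0.524, n = 7
  = 0.524·√5 / √(1 − 0.274576)
  = 0.524·2.236068 / 0.851718
  = 1.171700 / 0.851718 = 1.376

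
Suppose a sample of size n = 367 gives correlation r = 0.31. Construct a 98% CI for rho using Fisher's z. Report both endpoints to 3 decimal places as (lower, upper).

(0.196, 0.416)

Fisher z: z_r = atanh(r) = ½·ln((1+0.31)/(1−0.31)) = 0.320545
SE(z) = 1/√(n−3) = 1/√364 = 0.052414
98% ⇒ z* = 2.326; margin = 2.326·0.052414 = 0.121915
CI on z-scale: (0.198630, 0.442460)
Back-transform: tanh(0.198630) = 0.196058, tanh(0.442460) = 0.415681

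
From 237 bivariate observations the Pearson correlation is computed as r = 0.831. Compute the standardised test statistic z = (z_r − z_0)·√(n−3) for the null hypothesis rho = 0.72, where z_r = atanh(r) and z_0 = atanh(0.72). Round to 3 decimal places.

4.340

z_r = atanh(0.831) = 1.191359,  z_0 = atanh(0.72) = 0.907645
SE = 1/√(n−3) = 1/√234 = 0.065372
z = (z_r − z_0)/SE = (1.191359 − 0.907645) / 0.065372 = 0.283714 / 0.065372 = 4.340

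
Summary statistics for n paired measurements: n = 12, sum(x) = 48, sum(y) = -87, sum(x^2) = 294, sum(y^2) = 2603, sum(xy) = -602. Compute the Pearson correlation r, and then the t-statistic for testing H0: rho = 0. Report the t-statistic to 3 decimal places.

-2.173

S_xy = nΣxy − ΣxΣy = 12·(-602) − 48·(-87) = -7224 − (-4176) = -3048
S_xx = nΣx² − (Σx)² = 12·294 − 48² = 3528 − 2304 = 1224
S_yy = nΣy² − (Σy)² = 12·2603 − (-87)² = 31236 − 7569 = 23667
r = S_xy / √(S_xx·S_yy) = -3048 / √(1224·23667) = -3048 / √28968408 = -3048 / 5382.2308 = -0.5663
t = r·√(n−2)/√(1−r²) = -0.5663·√10 / √(1−0.320696) = -1.790798 / 0.824199 = -2.173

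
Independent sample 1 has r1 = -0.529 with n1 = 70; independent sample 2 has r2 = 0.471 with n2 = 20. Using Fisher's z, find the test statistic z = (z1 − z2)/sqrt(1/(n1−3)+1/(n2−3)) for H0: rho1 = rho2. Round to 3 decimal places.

-4.051

Fisher z-transforms: z1 = atanh(-0.529) = -0.588756, z2 = atanh(0.471) = 0.511355; difference d = -1.100111
Var(d) = 1/67 + 1/17 = 0.0149254 + 0.0588235 = 0.0737489
z = d/√Var(d) = -1.100111 / √0.0737489 = -1.100111 / 0.271567 = -4.051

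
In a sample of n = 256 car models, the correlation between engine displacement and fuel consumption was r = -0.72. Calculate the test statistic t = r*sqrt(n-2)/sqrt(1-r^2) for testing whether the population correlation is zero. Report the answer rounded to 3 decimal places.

-16.535

t = r·√(n−2) / √(1−r²) with r = -0.72, n = 256
  = -0.72·√254 / √(1 − 0.5184)
  = -0.72·15.937377 / 0.693974
  = -11.474911 / 0.693974 = -16.535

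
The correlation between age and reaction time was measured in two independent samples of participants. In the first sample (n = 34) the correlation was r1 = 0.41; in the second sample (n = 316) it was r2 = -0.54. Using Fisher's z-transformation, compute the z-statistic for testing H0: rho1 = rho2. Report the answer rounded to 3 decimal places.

5.522

Fisher z-transforms: z1 = atanh(0.41) = 0.435611, z2 = atanh(-0.54) = -0.604156; difference d = 1.039767
Var(d) = 1/31 + 1/313 = 0.0322581 + 0.0031949 = 0.0354530
z = d/√Var(d) = 1.039767 / √0.0354530 = 1.039767 / 0.188290 = 5.522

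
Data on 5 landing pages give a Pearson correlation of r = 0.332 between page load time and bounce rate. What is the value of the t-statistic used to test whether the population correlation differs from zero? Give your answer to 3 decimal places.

0.610

t = r·√(n−2) / √(1−r²) with r = 0.332, n = 5
  = 0.332·√3 / √(1 − 0.110224)
  = 0.332·1.732051 / 0.943279
  = 0.575041 / 0.943279 = 0.610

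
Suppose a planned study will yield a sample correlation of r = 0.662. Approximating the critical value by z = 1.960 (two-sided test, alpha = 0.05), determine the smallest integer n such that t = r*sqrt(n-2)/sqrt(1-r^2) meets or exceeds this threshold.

7

Need r·√(n−2)/√(1−r²) ≥ 1.960
√(n−2) ≥ 1.960·√(1−0.438244) / 0.662 = 1.960·0.749504 / 0.662 = 2.2191
n−2 ≥ 4.9244  ⇒  n ≥ 6.9244
Smallest integer n = 7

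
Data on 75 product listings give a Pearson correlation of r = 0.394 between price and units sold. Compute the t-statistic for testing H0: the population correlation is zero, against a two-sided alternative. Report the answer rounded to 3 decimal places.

3.663

t = r·√(n−2) / √(1−r²) with r = 0.394, n = 75
  = 0.394·√73 / √(1 − 0.155236)
  = 0.394·8.544004 / 0.919110
  = 3.366338 / 0.919110 = 3.663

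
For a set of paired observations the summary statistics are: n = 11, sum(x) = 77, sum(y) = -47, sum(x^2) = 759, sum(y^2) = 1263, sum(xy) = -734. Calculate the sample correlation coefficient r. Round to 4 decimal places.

-0.8378

Numerator: nΣxy − (Σx)(Σy) = 11·(-734) − (77)(-47) = -4455
Denominator: √[(nΣx²−(Σx)²)(nΣy²−(Σy)²)]
  nΣx²−(Σx)² = 11·759 − 5929 = 2420;  nΣy²−(Σy)² = 11·1263 − 2209 = 11684
  √(2420·11684) = √28275280 = 5317.4505
r = -4455 / 5317.4505 = -0.8378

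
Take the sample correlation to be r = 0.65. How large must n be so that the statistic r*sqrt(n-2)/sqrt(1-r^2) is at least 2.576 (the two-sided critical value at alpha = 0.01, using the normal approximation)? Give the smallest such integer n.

r√(n−2)/√(1−r²) ≥ 2.576  ⇔  n−2 ≥ (2.576)²·(1−r²)/r²
(1−r²)/r² = (1−0.4225)/0.4225 = 1.3669
n ≥ 2 + 6.635776·1.3669 = 2 + 9.0704 = 11.0704
⌈11.0704⌉ = 12

12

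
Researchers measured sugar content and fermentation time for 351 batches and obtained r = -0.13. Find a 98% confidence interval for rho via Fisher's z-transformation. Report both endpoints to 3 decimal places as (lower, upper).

(-0.250, -0.006)

z_r = atanh(-0.13) = -0.130740;  SE = 1/√(n−3) = 1/√348 = 0.053606
z-limits: -0.130740 ± 2.326·0.053606 = -0.130740 ± 0.124688 = [-0.255428, -0.006052]
ρ-limits: (tanh -0.255428, tanh -0.006052) = (-0.250, -0.006)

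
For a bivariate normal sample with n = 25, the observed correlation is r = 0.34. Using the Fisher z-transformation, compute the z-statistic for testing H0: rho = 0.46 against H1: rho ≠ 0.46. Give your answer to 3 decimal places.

Fisher z: atanh(0.34) = 0.354093, atanh(0.46) = 0.497311
z = (z_r − z_0)·√(n−3) = (0.354093 − 0.497311)·√22 = -0.143218 · 4.690416 = -0.672

-0.672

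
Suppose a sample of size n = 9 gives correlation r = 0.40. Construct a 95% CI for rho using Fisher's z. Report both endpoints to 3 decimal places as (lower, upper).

z_r = atanh(0.40) = 0.423649;  SE = 1/√(n−3) = 1/√6 = 0.408248
z-limits: 0.423649 ± 1.960·0.408248 = 0.423649 ± 0.800166 = [-0.376517, 1.223815]
ρ-limits: (tanh -0.376517, tanh 1.223815) = (-0.360, 0.841)

(-0.360, 0.841)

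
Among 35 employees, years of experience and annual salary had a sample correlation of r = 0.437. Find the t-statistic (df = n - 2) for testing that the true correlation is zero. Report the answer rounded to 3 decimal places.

1 − r² = 1 − 0.190969 = 0.809031;  √(1−r²) = 0.899462
√(n−2) = √33 = 5.744563
t = r·√(n−2)/√(1−r²) = 0.437 · 5.744563 / 0.899462 = 2.791

2.791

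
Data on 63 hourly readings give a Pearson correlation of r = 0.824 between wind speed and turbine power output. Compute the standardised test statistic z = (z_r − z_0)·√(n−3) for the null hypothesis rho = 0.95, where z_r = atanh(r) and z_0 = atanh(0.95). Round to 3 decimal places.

-5.133

Fisher z: atanh(0.824) = 1.169152, atanh(0.95) = 1.831781
z = (z_r − z_0)·√(n−3) = (1.169152 − 1.831781)·√60 = -0.662629 · 7.745967 = -5.133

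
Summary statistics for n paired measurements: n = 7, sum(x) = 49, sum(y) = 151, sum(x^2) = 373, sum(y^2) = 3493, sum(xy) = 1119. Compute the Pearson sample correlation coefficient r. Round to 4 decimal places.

0.7373

S_xy = nΣxy − ΣxΣy = 7·1119 − 49·151 = 7833 − 7399 = 434
S_xx = nΣx² − (Σx)² = 7·373 − 49² = 2611 − 2401 = 210
S_yy = nΣy² − (Σy)² = 7·3493 − 151² = 24451 − 22801 = 1650
r = S_xy / √(S_xx·S_yy) = 434 / √(210·1650) = 434 / √346500 = 434 / 588.6425 = 0.7373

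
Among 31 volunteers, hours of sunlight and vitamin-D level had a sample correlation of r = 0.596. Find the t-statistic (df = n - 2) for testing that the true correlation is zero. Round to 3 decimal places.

3.997

1 − r² = 1 − 0.355216 = 0.644784;  √(1−r²) = 0.802984
√(n−2) = √29 = 5.385165
t = r·√(n−2)/√(1−r²) = 0.596 · 5.385165 / 0.802984 = 3.997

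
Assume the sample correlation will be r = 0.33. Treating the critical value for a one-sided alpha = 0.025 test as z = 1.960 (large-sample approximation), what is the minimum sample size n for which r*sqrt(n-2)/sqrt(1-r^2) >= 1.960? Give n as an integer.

34

Need r·√(n−2)/√(1−r²) ≥ 1.960
√(n−2) ≥ 1.960·√(1−0.1089) / 0.33 = 1.960·0.943981 / 0.33 = 5.6067
n−2 ≥ 31.4351  ⇒  n ≥ 33.4351
Smallest integer n = 34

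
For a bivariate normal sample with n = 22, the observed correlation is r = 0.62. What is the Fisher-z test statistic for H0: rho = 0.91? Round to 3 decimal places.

z_r = atanh(0.62) = 0.725005,  z_0 = atanh(0.91) = 1.527524
SE = 1/√(n−3) = 1/√19 = 0.229416
z = (z_r − z_0)/SE = (0.725005 − 1.527524) / 0.229416 = -0.802519 / 0.229416 = -3.498

-3.498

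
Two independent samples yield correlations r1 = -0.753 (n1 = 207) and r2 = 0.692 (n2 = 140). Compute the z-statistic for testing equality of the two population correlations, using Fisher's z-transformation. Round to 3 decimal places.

-16.582

z1 = atanh(-0.753) = -0.979848,  z2 = atanh(0.692) = 0.851783
SE = √(1/(n1−3) + 1/(n2−3)) = √(1/204 + 1/137) = √(0.0049020 + 0.0072993) = √0.0122013 = 0.110459
z = (z1 − z2)/SE = (-0.979848 − 0.851783) / 0.110459 = -1.831631 / 0.110459 = -16.582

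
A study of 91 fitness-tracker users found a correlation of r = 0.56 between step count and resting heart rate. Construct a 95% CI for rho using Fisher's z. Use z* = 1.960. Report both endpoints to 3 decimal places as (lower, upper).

Fisher z: z_r = atanh(r) = ½·ln((1+0.56)/(1−0.56)) = 0.632833
SE(z) = 1/√(n−3) = 1/√88 = 0.106600
95% ⇒ z* = 1.960; margin = 1.960·0.106600 = 0.208936
CI on z-scale: (0.423897, 0.841769)
Back-transform: tanh(0.423897) = 0.400208, tanh(0.841769) = 0.686745

(0.400, 0.687)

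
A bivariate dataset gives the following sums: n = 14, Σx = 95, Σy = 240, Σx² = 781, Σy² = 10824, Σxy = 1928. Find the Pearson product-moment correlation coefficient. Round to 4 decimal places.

S_xy = nΣxy − ΣxΣy = 14·1928 − 95·240 = 26992 − 22800 = 4192
S_xx = nΣx² − (Σx)² = 14·781 − 95² = 10934 − 9025 = 1909
S_yy = nΣy² − (Σy)² = 14·10824 − 240² = 151536 − 57600 = 93936
r = S_xy / √(S_xx·S_yy) = 4192 / √(1909·93936) = 4192 / √179323824 = 4192 / 13391.1846 = 0.3130

0.3130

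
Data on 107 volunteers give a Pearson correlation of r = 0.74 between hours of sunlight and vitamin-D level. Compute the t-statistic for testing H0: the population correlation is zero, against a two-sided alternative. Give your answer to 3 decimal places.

t = r·√(n−2) / √(1−r²) with r = 0.74, n = 107
  = 0.74·√105 / √(1 − 0.5476)
  = 0.74·10.246951 / 0.672607
  = 7.582744 / 0.672607 = 11.274

11.274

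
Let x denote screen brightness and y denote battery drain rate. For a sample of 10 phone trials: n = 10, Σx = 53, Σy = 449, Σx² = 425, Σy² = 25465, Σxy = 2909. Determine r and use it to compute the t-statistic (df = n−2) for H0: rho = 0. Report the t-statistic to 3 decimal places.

2.151

Numerator: nΣxy − (Σx)(Σy) = 10·2909 − (53)(449) = 5293
Denominator: √[(nΣx²−(Σx)²)(nΣy²−(Σy)²)]
  nΣx²−(Σx)² = 10·425 − 2809 = 1441;  nΣy²−(Σy)² = 10·25465 − 201601 = 53049
  √(1441·53049) = √76443609 = 8743.2036
r = 5293 / 8743.2036 = 0.6054
t = r·√(n−2)/√(1−r²) = 0.6054·√8 / √(1−0.366509) = 1.712330 / 0.795921 = 2.151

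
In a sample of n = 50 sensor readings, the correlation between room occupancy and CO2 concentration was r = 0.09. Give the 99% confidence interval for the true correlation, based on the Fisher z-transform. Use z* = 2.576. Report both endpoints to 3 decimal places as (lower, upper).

(-0.278, 0.435)

Fisher z: z_r = atanh(r) = ½·ln((1+0.09)/(1−0.09)) = 0.090244
SE(z) = 1/√(n−3) = 1/√47 = 0.145865
99% ⇒ z* = 2.576; margin = 2.576·0.145865 = 0.375748
CI on z-scale: (-0.285504, 0.465992)
Back-transform: tanh(-0.285504) = -0.277991, tanh(0.465992) = 0.434955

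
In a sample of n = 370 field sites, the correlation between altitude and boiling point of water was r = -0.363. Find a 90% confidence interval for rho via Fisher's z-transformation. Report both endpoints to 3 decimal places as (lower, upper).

(-0.435, -0.286)

z_r = atanh(-0.363) = -0.380337;  SE = 1/√(n−3) = 1/√367 = 0.052200
z-limits: -0.380337 ± 1.645·0.052200 = -0.380337 ± 0.085869 = [-0.466206, -0.294468]
ρ-limits: (tanh -0.466206, tanh -0.294468) = (-0.435, -0.286)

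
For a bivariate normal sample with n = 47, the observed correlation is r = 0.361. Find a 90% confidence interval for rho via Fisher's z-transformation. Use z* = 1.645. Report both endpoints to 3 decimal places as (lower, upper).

z_r = atanh(0.361) = 0.378035;  SE = 1/√(n−3) = 1/√44 = 0.150756
z-limits: 0.378035 ± 1.645·0.150756 = 0.378035 ± 0.247994 = [0.130041, 0.626029]
ρ-limits: (tanh 0.130041, tanh 0.626029) = (0.129, 0.555)

(0.129, 0.555)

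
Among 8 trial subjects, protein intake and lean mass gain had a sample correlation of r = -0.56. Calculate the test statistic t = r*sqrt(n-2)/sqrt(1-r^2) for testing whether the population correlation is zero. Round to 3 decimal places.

-1.656

t = r·√(n−2) / √(1−r²) with r = -0.56, n = 8
  = -0.56·√6 / √(1 − 0.3136)
  = -0.56·2.449490 / 0.828493
  = -1.371714 / 0.828493 = -1.656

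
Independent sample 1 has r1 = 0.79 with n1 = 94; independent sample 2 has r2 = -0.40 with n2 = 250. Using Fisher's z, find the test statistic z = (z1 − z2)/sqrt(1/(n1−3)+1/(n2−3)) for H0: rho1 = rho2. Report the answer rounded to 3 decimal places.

12.192

Fisher z-transforms: z1 = atanh(0.79) = 1.071432, z2 = atanh(-0.40) = -0.423649; difference d = 1.495081
Var(d) = 1/91 + 1/247 = 0.0109890 + 0.0040486 = 0.0150376
z = d/√Var(d) = 1.495081 / √0.0150376 = 1.495081 / 0.122628 = 12.192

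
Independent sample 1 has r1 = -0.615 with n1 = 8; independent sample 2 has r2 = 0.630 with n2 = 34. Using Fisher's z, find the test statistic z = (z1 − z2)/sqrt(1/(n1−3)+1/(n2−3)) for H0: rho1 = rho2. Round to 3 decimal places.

z1 = atanh(-0.615) = -0.716923,  z2 = atanh(0.630) = 0.741416
SE = √(1/(n1−3) + 1/(n2−3)) = √(1/5 + 1/31) = √(0.2000000 + 0.0322581) = √0.2322581 = 0.481932
z = (z1 − z2)/SE = (-0.716923 − 0.741416) / 0.481932 = -1.458339 / 0.481932 = -3.026

-3.026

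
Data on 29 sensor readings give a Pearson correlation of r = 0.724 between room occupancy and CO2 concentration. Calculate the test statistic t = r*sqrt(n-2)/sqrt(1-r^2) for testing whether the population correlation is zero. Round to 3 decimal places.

5.454

t = r·√(n−2) / √(1−r²) with r = 0.724, n = 29
  = 0.724·√27 / √(1 − 0.524176)
  = 0.724·5.196152 / 0.689800
  = 3.762014 / 0.689800 = 5.454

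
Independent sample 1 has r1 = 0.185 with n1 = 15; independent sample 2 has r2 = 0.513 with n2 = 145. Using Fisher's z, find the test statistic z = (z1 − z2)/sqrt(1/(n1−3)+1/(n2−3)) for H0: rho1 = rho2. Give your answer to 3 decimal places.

Fisher z-transforms: z1 = atanh(0.185) = 0.187155, z2 = atanh(0.513) = 0.566793; difference d = -0.379638
Var(d) = 1/12 + 1/142 = 0.0833333 + 0.0070423 = 0.0903756
z = d/√Var(d) = -0.379638 / √0.0903756 = -0.379638 / 0.300625 = -1.263

-1.263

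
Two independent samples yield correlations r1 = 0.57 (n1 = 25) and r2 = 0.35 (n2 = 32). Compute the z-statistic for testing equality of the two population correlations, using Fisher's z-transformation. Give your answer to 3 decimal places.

z1 = atanh(0.57) = 0.647523,  z2 = atanh(0.35) = 0.365444
SE = √(1/(n1−3) + 1/(n2−3)) = √(1/22 + 1/29) = √(0.0454545 + 0.0344828) = √0.0799373 = 0.282732
z = (z1 − z2)/SE = (0.647523 − 0.365444) / 0.282732 = 0.282079 / 0.282732 = 0.998

0.998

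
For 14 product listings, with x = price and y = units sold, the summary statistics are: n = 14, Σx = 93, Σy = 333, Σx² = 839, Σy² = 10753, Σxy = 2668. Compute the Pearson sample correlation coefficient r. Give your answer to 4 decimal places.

S_xy = nΣxy − ΣxΣy = 14·2668 − 93·333 = 37352 − 30969 = 6383
S_xx = nΣx² − (Σx)² = 14·839 − 93² = 11746 − 8649 = 3097
S_yy = nΣy² − (Σy)² = 14·10753 − 333² = 150542 − 110889 = 39653
r = S_xy / √(S_xx·S_yy) = 6383 / √(3097·39653) = 6383 / √122805341 = 6383 / 11081.7571 = 0.5760

0.5760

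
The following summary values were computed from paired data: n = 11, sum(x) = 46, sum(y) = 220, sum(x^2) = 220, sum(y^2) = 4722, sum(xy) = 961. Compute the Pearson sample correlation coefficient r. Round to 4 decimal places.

S_xy = nΣxy − ΣxΣy = 11·961 − 46·220 = 10571 − 10120 = 451
S_xx = nΣx² − (Σx)² = 11·220 − 46² = 2420 − 2116 = 304
S_yy = nΣy² − (Σy)² = 11·4722 − 220² = 51942 − 48400 = 3542
r = S_xy / √(S_xx·S_yy) = 451 / √(304·3542) = 451 / √1076768 = 451 / 1037.6743 = 0.4346

0.4346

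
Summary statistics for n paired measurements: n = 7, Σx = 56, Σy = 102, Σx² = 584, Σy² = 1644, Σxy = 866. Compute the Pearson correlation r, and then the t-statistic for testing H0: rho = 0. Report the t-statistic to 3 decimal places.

0.812

Numerator: nΣxy − (Σx)(Σy) = 7·866 − (56)(102) = 350
Denominator: √[(nΣx²−(Σx)²)(nΣy²−(Σy)²)]
  nΣx²−(Σx)² = 7·584 − 3136 = 952;  nΣy²−(Σy)² = 7·1644 − 10404 = 1104
  √(952·1104) = √1051008 = 1025.1868
r = 350 / 1025.1868 = 0.3414
t = r·√(n−2)/√(1−r²) = 0.3414·√5 / √(1−0.116554) = 0.763394 / 0.939918 = 0.812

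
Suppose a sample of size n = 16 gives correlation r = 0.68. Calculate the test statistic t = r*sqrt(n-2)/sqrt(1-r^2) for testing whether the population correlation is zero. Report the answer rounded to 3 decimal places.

1 − r² = 1 − 0.4624 = 0.5376;  √(1−r²) = 0.733212
√(n−2) = √14 = 3.741657
t = r·√(n−2)/√(1−r²) = 0.68 · 3.741657 / 0.733212 = 3.470

3.470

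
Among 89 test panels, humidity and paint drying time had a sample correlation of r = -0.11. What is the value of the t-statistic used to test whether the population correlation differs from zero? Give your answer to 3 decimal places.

t = r·√(n−2) / √(1−r²) with r = -0.11, n = 89
  = -0.11·√87 / √(1 − 0.0121)
  = -0.11·9.327379 / 0.993932
  = -1.026012 / 0.993932 = -1.032

-1.032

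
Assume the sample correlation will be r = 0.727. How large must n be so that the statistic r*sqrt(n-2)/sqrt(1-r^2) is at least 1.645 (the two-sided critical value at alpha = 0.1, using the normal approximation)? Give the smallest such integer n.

r√(n−2)/√(1−r²) ≥ 1.645  ⇔  n−2 ≥ (1.645)²·(1−r²)/r²
(1−r²)/r² = (1−0.528529)/0.528529 = 0.8920
n ≥ 2 + 2.706025·0.8920 = 2 + 2.4138 = 4.4138
⌈4.4138⌉ = 5

5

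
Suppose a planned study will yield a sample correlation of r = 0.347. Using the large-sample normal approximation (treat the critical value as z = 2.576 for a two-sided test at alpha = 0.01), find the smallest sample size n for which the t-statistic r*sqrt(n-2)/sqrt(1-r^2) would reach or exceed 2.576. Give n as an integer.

r√(n−2)/√(1−r²) ≥ 2.576  ⇔  n−2 ≥ (2.576)²·(1−r²)/r²
(1−r²)/r² = (1−0.120409)/0.120409 = 7.3050
n ≥ 2 + 6.635776·7.3050 = 2 + 48.4743 = 50.4743
⌈50.4743⌉ = 51

51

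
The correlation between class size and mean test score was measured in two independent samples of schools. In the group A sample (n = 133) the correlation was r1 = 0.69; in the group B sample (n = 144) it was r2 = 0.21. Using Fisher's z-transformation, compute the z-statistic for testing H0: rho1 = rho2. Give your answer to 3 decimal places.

z1 = atanh(0.69) = 0.847956,  z2 = atanh(0.21) = 0.213171
SE = √(1/(n1−3) + 1/(n2−3)) = √(1/130 + 1/141) = √(0.0076923 + 0.0070922) = √0.0147845 = 0.121592
z = (z1 − z2)/SE = (0.847956 − 0.213171) / 0.121592 = 0.634785 / 0.121592 = 5.221

5.221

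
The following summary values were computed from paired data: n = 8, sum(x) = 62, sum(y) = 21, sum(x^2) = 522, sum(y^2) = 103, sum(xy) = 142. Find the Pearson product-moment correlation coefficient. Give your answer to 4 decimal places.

Numerator: nΣxy − (Σx)(Σy) = 8·142 − (62)(21) = -166
Denominator: √[(nΣx²−(Σx)²)(nΣy²−(Σy)²)]
  nΣx²−(Σx)² = 8·522 − 3844 = 332;  nΣy²−(Σy)² = 8·103 − 441 = 383
  √(332·383) = √127156 = 356.5894
r = -166 / 356.5894 = -0.4655

-0.4655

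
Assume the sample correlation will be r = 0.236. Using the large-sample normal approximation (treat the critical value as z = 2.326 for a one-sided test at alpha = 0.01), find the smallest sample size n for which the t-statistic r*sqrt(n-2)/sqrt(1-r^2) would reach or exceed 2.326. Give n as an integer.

94

Need r·√(n−2)/√(1−r²) ≥ 2.326
√(n−2) ≥ 2.326·√(1−0.055696) / 0.236 = 2.326·0.971753 / 0.236 = 9.5775
n−2 ≥ 91.7285  ⇒  n ≥ 93.7285
Smallest integer n = 94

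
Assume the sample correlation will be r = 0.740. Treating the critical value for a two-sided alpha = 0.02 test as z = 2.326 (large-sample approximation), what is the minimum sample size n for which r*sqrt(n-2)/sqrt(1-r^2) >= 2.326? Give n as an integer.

r√(n−2)/√(1−r²) ≥ 2.326  ⇔  n−2 ≥ (2.326)²·(1−r²)/r²
(1−r²)/r² = (1−0.547600)/0.547600 = 0.8262
n ≥ 2 + 5.410276·0.8262 = 2 + 4.4700 = 6.4700
⌈6.4700⌉ = 7

7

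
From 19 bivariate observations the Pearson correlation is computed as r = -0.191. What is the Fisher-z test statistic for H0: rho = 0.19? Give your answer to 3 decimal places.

z_r = atanh(-0.191) = -0.193375,  z_0 = atanh(0.19) = 0.192337
SE = 1/√(n−3) = 1/√16 = 0.250000
z = (z_r − z_0)/SE = (-0.193375 − 0.192337) / 0.250000 = -0.385712 / 0.250000 = -1.543

-1.543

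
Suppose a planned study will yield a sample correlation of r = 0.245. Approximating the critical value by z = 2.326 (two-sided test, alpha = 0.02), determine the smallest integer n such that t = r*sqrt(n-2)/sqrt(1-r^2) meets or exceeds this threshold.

87

r√(n−2)/√(1−r²) ≥ 2.326  ⇔  n−2 ≥ (2.326)²·(1−r²)/r²
(1−r²)/r² = (1−0.060025)/0.060025 = 15.6597
n ≥ 2 + 5.410276·15.6597 = 2 + 84.7233 = 86.7233
⌈86.7233⌉ = 87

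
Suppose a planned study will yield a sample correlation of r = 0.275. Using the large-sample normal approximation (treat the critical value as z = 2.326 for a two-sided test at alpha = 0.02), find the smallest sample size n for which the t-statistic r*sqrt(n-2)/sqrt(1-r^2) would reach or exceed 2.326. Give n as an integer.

Need r·√(n−2)/√(1−r²) ≥ 2.326
√(n−2) ≥ 2.326·√(1−0.075625) / 0.275 = 2.326·0.961444 / 0.275 = 8.1321
n−2 ≥ 66.1311  ⇒  n ≥ 68.1311
Smallest integer n = 69

69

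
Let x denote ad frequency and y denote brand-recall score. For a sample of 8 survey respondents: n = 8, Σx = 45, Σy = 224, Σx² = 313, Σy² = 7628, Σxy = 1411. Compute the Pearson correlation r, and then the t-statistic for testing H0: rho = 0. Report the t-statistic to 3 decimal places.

Numerator: nΣxy − (Σx)(Σy) = 8·1411 − (45)(224) = 1208
Denominator: √[(nΣx²−(Σx)²)(nΣy²−(Σy)²)]
  nΣx²−(Σx)² = 8·313 − 2025 = 479;  nΣy²−(Σy)² = 8·7628 − 50176 = 10848
  √(479·10848) = √5196192 = 2279.5157
r = 1208 / 2279.5157 = 0.5299
t = r·√(n−2)/√(1−r²) = 0.5299·√6 / √(1−0.280794) = 1.297985 / 0.848060 = 1.531

1.531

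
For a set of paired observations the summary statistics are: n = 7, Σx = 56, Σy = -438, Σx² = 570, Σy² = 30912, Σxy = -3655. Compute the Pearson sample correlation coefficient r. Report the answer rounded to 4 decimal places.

-0.2309

S_xy = nΣxy − ΣxΣy = 7·(-3655) − 56·(-438) = -25585 − (-24528) = -1057
S_xx = nΣx² − (Σx)² = 7·570 − 56² = 3990 − 3136 = 854
S_yy = nΣy² − (Σy)² = 7·30912 − (-438)² = 216384 − 191844 = 24540
r = S_xy / √(S_xx·S_yy) = -1057 / √(854·24540) = -1057 / √20957160 = -1057 / 4577.8991 = -0.2309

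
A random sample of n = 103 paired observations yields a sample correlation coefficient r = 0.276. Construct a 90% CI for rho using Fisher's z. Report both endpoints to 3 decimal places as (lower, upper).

(0.118, 0.420)

Fisher z: z_r = atanh(r) = ½·ln((1+0.276)/(1−0.276)) = 0.283347
SE(z) = 1/√(n−3) = 1/√100 = 0.100000
90% ⇒ z* = 1.645; margin = 1.645·0.100000 = 0.164500
CI on z-scale: (0.118847, 0.447847)
Back-transform: tanh(0.118847) = 0.118291, tanh(0.447847) = 0.420128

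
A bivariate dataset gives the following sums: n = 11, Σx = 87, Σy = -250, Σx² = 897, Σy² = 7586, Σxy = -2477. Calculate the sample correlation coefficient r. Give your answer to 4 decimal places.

Numerator: nΣxy − (Σx)(Σy) = 11·(-2477) − (87)(-250) = -5497
Denominator: √[(nΣx²−(Σx)²)(nΣy²−(Σy)²)]
  nΣx²−(Σx)² = 11·897 − 7569 = 2298;  nΣy²−(Σy)² = 11·7586 − 62500 = 20946
  √(2298·20946) = √48133908 = 6937.8605
r = -5497 / 6937.8605 = -0.7923

-0.7923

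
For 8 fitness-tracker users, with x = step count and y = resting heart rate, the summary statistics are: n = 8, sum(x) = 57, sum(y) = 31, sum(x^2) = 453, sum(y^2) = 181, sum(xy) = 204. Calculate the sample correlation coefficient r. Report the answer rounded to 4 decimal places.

-0.3159

S_xy = nΣxy − ΣxΣy = 8·204 − 57·31 = 1632 − 1767 = -135
S_xx = nΣx² − (Σx)² = 8·453 − 57² = 3624 − 3249 = 375
S_yy = nΣy² − (Σy)² = 8·181 − 31² = 1448 − 961 = 487
r = S_xy / √(S_xx·S_yy) = -135 / √(375·487) = -135 / √182625 = -135 / 427.3465 = -0.3159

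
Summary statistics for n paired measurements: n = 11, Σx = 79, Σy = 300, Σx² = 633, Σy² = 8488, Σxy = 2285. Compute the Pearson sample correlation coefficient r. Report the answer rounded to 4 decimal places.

S_xy = nΣxy − ΣxΣy = 11·2285 − 79·300 = 25135 − 23700 = 1435
S_xx = nΣx² − (Σx)² = 11·633 − 79² = 6963 − 6241 = 722
S_yy = nΣy² − (Σy)² = 11·8488 − 300² = 93368 − 90000 = 3368
r = S_xy / √(S_xx·S_yy) = 1435 / √(722·3368) = 1435 / √2431696 = 1435 / 1559.3896 = 0.9202

0.9202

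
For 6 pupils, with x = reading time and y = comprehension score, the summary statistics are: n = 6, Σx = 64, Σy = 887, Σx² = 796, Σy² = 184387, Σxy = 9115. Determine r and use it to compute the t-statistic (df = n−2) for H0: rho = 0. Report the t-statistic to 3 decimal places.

-0.285

S_xy = nΣxy − ΣxΣy = 6·9115 − 64·887 = 54690 − 56768 = -2078
S_xx = nΣx² − (Σx)² = 6·796 − 64² = 4776 − 4096 = 680
S_yy = nΣy² − (Σy)² = 6·184387 − 887² = 1106322 − 786769 = 319553
r = S_xy / √(S_xx·S_yy) = -2078 / √(680·319553) = -2078 / √217296040 = -2078 / 14740.9647 = -0.1410
t = r·√(n−2)/√(1−r²) = -0.1410·√4 / √(1−0.019881) = -0.282000 / 0.990010 = -0.285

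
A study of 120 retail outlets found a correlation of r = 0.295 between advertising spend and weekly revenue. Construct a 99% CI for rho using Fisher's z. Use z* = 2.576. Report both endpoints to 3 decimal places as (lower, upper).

(0.066, 0.495)

z_r = atanh(0.295) = 0.304034;  SE = 1/√(n−3) = 1/√117 = 0.092450
z-limits: 0.304034 ± 2.576·0.092450 = 0.304034 ± 0.238151 = [0.065883, 0.542185]
ρ-limits: (tanh 0.065883, tanh 0.542185) = (0.066, 0.495)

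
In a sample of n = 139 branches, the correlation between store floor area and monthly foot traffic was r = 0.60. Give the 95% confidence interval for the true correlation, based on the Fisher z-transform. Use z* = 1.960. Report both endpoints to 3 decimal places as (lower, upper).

z_r = atanh(0.60) = 0.693147;  SE = 1/√(n−3) = 1/√136 = 0.085749
z-limits: 0.693147 ± 1.960·0.085749 = 0.693147 ± 0.168068 = [0.525079, 0.861215]
ρ-limits: (tanh 0.525079, tanh 0.861215) = (0.482, 0.697)

(0.482, 0.697)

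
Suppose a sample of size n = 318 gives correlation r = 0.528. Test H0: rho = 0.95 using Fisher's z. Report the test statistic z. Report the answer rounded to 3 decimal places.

-22.086

Fisher z: atanh(0.528) = 0.587368, atanh(0.95) = 1.831781
z = (z_r − z_0)·√(n−3) = (0.587368 − 1.831781)·√315 = -1.244413 · 17.748239 = -22.086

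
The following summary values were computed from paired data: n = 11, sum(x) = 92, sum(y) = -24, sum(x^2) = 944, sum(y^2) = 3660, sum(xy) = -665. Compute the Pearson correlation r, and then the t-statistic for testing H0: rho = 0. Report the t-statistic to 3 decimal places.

Numerator: nΣxy − (Σx)(Σy) = 11·(-665) − (92)(-24) = -5107
Denominator: √[(nΣx²−(Σx)²)(nΣy²−(Σy)²)]
  nΣx²−(Σx)² = 11·944 − 8464 = 1920;  nΣy²−(Σy)² = 11·3660 − 576 = 39684
  √(1920·39684) = √76193280 = 8728.8762
r = -5107 / 8728.8762 = -0.5851
t = r·√(n−2)/√(1−r²) = -0.5851·√9 / √(1−0.342342) = -1.755300 / 0.810961 = -2.164

-2.164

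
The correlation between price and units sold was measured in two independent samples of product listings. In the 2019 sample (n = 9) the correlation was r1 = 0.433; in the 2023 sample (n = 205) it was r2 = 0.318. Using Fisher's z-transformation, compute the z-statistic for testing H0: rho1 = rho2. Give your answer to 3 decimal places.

0.324

Fisher z-transforms: z1 = atanh(0.433) = 0.463583, z2 = atanh(0.318) = 0.329421; difference d = 0.134162
Var(d) = 1/6 + 1/202 = 0.1666667 + 0.0049505 = 0.1716172
z = d/√Var(d) = 0.134162 / √0.1716172 = 0.134162 / 0.414267 = 0.324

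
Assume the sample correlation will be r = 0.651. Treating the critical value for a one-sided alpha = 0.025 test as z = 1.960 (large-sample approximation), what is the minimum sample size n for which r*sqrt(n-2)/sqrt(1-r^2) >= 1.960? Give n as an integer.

8

r√(n−2)/√(1−r²) ≥ 1.960  ⇔  n−2 ≥ (1.960)²·(1−r²)/r²
(1−r²)/r² = (1−0.423801)/0.423801 = 1.3596
n ≥ 2 + 3.8416·1.3596 = 2 + 5.2230 = 7.2230
⌈7.2230⌉ = 8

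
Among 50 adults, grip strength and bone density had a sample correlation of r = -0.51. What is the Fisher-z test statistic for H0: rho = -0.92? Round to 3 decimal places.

Fisher z: atanh(-0.51) = -0.562730, atanh(-0.92) = -1.589027
z = (z_r − z_0)·√(n−3) = (-0.562730 − (-1.589027))·√47 = 1.026297 · 6.855655 = 7.036

7.036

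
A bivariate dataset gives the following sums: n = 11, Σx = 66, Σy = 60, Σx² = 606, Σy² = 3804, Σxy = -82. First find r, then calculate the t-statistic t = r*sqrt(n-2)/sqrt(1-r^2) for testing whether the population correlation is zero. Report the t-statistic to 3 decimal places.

Numerator: nΣxy − (Σx)(Σy) = 11·(-82) − (66)(60) = -4862
Denominator: √[(nΣx²−(Σx)²)(nΣy²−(Σy)²)]
  nΣx²−(Σx)² = 11·606 − 4356 = 2310;  nΣy²−(Σy)² = 11·3804 − 3600 = 38244
  √(2310·38244) = √88343640 = 9399.1297
r = -4862 / 9399.1297 = -0.5173
t = r·√(n−2)/√(1−r²) = -0.5173·√9 / √(1−0.267599) = -1.551900 / 0.855804 = -1.813

-1.813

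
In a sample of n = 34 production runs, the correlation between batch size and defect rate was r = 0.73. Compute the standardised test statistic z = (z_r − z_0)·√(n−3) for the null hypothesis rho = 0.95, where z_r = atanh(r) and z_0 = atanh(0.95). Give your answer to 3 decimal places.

-5.028

z_r = atanh(0.73) = 0.928727,  z_0 = atanh(0.95) = 1.831781
SE = 1/√(n−3) = 1/√31 = 0.179605
z = (z_r − z_0)/SE = (0.928727 − 1.831781) / 0.179605 = -0.903054 / 0.179605 = -5.028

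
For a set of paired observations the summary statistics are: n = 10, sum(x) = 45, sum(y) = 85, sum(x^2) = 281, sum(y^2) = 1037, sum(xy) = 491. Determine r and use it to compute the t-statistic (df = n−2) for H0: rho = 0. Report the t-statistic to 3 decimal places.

2.700

Numerator: nΣxy − (Σx)(Σy) = 10·491 − (45)(85) = 1085
Denominator: √[(nΣx²−(Σx)²)(nΣy²−(Σy)²)]
  nΣx²−(Σx)² = 10·281 − 2025 = 785;  nΣy²−(Σy)² = 10·1037 − 7225 = 3145
  √(785·3145) = √2468825 = 1571.2495
r = 1085 / 1571.2495 = 0.6905
t = r·√(n−2)/√(1−r²) = 0.6905·√8 / √(1−0.476790) = 1.953029 / 0.723333 = 2.700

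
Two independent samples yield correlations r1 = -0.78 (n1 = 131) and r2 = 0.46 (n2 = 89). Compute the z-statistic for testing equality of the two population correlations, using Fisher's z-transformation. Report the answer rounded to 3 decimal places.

z1 = atanh(-0.78) = -1.045371,  z2 = atanh(0.46) = 0.497311
SE = √(1/(n1−3) + 1/(n2−3)) = √(1/128 + 1/86) = √(0.0078125 + 0.0116279) = √0.0194404 = 0.139429
z = (z1 − z2)/SE = (-1.045371 − 0.497311) / 0.139429 = -1.542682 / 0.139429 = -11.064

-11.064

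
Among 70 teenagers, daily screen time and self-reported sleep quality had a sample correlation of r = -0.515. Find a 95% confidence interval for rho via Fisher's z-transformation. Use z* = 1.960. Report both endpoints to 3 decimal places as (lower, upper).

Fisher z: z_r = atanh(r) = ½·ln((1+(-0.515))/(1−(-0.515))) = -0.569511
SE(z) = 1/√(n−3) = 1/√67 = 0.122169
95% ⇒ z* = 1.960; margin = 1.960·0.122169 = 0.239451
CI on z-scale: (-0.808962, -0.330060)
Back-transform: tanh(-0.808962) = -0.669017, tanh(-0.330060) = -0.318575

(-0.669, -0.319)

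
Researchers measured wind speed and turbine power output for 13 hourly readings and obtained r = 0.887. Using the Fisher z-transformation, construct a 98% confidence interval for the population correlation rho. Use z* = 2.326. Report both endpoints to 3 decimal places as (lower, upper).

(0.586, 0.973)

Fisher z: z_r = atanh(r) = ½·ln((1+0.887)/(1−0.887)) = 1.407678
SE(z) = 1/√(n−3) = 1/√10 = 0.316228
98% ⇒ z* = 2.326; margin = 2.326·0.316228 = 0.735546
CI on z-scale: (0.672132, 2.143224)
Back-transform: tanh(0.672132) = 0.586381, tanh(2.143224) = 0.972866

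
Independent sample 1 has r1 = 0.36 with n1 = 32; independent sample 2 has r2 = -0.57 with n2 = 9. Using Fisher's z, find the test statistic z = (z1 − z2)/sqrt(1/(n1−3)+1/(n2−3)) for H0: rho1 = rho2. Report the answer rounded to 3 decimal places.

2.284

z1 = atanh(0.36) = 0.376886,  z2 = atanh(-0.57) = -0.647523
SE = √(1/(n1−3) + 1/(n2−3)) = √(1/29 + 1/6) = √(0.0344828 + 0.1666667) = √0.2011495 = 0.448497
z = (z1 − z2)/SE = (0.376886 − (-0.647523)) / 0.448497 = 1.024409 / 0.448497 = 2.284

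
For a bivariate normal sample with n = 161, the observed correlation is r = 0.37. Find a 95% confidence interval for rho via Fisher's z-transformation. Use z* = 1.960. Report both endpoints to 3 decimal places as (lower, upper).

z_r = atanh(0.37) = 0.388423;  SE = 1/√(n−3) = 1/√158 = 0.079556
z-limits: 0.388423 ± 1.960·0.079556 = 0.388423 ± 0.155930 = [0.232493, 0.544353]
ρ-limits: (tanh 0.232493, tanh 0.544353) = (0.228, 0.496)

(0.228, 0.496)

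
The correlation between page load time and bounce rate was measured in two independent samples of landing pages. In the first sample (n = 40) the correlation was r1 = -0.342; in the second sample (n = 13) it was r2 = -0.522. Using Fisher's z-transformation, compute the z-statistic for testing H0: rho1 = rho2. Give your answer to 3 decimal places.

0.625

Fisher z-transforms: z1 = atanh(-0.342) = -0.356356, z2 = atanh(-0.522) = -0.579085; difference d = 0.222729
Var(d) = 1/37 + 1/10 = 0.0270270 + 0.1000000 = 0.1270270
z = d/√Var(d) = 0.222729 / √0.1270270 = 0.222729 / 0.356408 = 0.625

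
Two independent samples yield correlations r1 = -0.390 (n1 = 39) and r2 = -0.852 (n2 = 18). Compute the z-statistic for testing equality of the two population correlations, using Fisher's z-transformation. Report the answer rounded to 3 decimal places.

Fisher z-transforms: z1 = atanh(-0.390) = -0.411800, z2 = atanh(-0.852) = -1.263405; difference d = 0.851605
Var(d) = 1/36 + 1/15 = 0.0277778 + 0.0666667 = 0.0944445
z = d/√Var(d) = 0.851605 / √0.0944445 = 0.851605 / 0.307318 = 2.771

2.771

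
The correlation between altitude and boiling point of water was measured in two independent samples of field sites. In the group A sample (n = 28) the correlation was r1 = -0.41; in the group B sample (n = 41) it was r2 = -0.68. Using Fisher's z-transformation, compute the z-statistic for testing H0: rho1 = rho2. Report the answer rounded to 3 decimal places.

z1 = atanh(-0.41) = -0.435611,  z2 = atanh(-0.68) = -0.829114
SE = √(1/(n1−3) + 1/(n2−3)) = √(1/25 + 1/38) = √(0.0400000 + 0.0263158) = √0.0663158 = 0.257519
z = (z1 − z2)/SE = (-0.435611 − (-0.829114)) / 0.257519 = 0.393503 / 0.257519 = 1.528

1.528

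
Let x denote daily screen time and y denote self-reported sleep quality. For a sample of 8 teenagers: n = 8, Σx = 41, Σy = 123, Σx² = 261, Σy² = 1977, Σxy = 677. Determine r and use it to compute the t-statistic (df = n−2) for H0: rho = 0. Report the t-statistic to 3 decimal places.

S_xy = nΣxy − ΣxΣy = 8·677 − 41·123 = 5416 − 5043 = 373
S_xx = nΣx² − (Σx)² = 8·261 − 41² = 2088 − 1681 = 407
S_yy = nΣy² − (Σy)² = 8·1977 − 123² = 15816 − 15129 = 687
r = S_xy / √(S_xx·S_yy) = 373 / √(407·687) = 373 / √279609 = 373 / 528.7807 = 0.7054
t = r·√(n−2)/√(1−r²) = 0.7054·√6 / √(1−0.497589) = 1.727870 / 0.708810 = 2.438

2.438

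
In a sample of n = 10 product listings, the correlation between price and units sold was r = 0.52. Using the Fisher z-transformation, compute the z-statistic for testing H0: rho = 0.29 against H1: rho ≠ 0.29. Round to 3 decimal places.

0.735

Fisher z: atanh(0.52) = 0.576340, atanh(0.29) = 0.298566
z = (z_r − z_0)·√(n−3) = (0.576340 − 0.298566)·√7 = 0.277774 · 2.645751 = 0.735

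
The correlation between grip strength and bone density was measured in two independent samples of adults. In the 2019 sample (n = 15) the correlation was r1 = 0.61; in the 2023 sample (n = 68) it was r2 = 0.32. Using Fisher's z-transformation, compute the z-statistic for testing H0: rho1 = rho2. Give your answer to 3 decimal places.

1.201

Fisher z-transforms: z1 = atanh(0.61) = 0.708921, z2 = atanh(0.32) = 0.331647; difference d = 0.377274
Var(d) = 1/12 + 1/65 = 0.0833333 + 0.0153846 = 0.0987179
z = d/√Var(d) = 0.377274 / √0.0987179 = 0.377274 / 0.314194 = 1.201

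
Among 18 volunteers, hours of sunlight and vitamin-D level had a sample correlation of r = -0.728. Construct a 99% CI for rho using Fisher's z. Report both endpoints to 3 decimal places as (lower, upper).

(-0.920, -0.254)

z_r = atanh(-0.728) = -0.924459;  SE = 1/√(n−3) = 1/√15 = 0.258199
z-limits: -0.924459 ± 2.576·0.258199 = -0.924459 ± 0.665121 = [-1.589580, -0.259338]
ρ-limits: (tanh -1.589580, tanh -0.259338) = (-0.920, -0.254)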